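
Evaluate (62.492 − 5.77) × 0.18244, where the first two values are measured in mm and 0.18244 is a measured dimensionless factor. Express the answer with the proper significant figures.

10.35 mm

62.492 mm − 5.77 mm = 56.722 mm; the difference is limited to 2 decimal places (4 s.f.).
Carrying full precision, 56.722 × 0.18244 = 10.34836168 mm; 0.18244 has 5 s.f., so the result keeps min(4, 5) = 4 s.f.
Rounded to 4 significant figures: 10.35 mm.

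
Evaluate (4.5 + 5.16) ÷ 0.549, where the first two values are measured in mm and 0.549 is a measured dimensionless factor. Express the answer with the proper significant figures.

18 mm

4.5 mm + 5.16 mm = 9.66 mm; the sum is limited to 1 decimal place (2 s.f.).
Carrying full precision, 9.66 ÷ 0.549 = 17.5956284153… mm; 0.549 has 3 s.f., so the result keeps min(2, 3) = 2 s.f.
Rounded to 2 significant figures: 18 mm.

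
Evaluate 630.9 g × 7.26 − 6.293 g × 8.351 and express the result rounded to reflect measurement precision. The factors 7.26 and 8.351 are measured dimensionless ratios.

630.9 × 7.26 = 4580.334 → 4.58 × 10^3 g (3 s.f., last digit at the 10^1 place).
6.293 × 8.351 = 52.552843 → 52.55 g (4 s.f., last digit at the 10^-2 place).
Difference: 4527.781157 g; keep the coarser place, 10^1.
Result: 4.53 × 10^3 g.

4.53 × 10^3 g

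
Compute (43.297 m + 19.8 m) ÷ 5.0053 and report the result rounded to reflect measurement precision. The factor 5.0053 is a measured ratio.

12.6 m

43.297 m + 19.8 m = 63.097 m; the sum is limited to 1 decimal place (3 s.f.).
Carrying full precision, 63.097 ÷ 5.0053 = 12.6060376001… m; 5.0053 has 5 s.f., so the result keeps min(3, 5) = 3 s.f.
Rounded to 3 significant figures: 12.6 m.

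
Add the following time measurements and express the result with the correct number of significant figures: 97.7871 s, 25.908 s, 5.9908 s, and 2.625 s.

132.311 s

97.7871 s + 25.908 s + 5.9908 s + 2.625 s = 132.3109 s.
Addition/subtraction keeps the fewest decimal places: 97.7871 → 4 decimal places, 25.908 → 3 decimal places, 5.9908 → 4 decimal places, 2.625 → 3 decimal places; limit is 3.
Rounded to 3 decimal places: 132.311 s.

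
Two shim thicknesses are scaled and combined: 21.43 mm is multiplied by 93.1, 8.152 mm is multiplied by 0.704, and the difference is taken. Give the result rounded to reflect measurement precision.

1.99 × 10^3 mm

21.43 × 93.1 = 1995.133 → 2.00 × 10^3 mm (3 s.f., last digit at the 10^1 place).
8.152 × 0.704 = 5.739008 → 5.74 mm (3 s.f., last digit at the 10^-2 place).
Difference: 1989.393992 mm; keep the coarser place, 10^1.
Result: 1.99 × 10^3 mm.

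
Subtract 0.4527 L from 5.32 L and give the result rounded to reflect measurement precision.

5.32 L − 0.4527 L = 4.8673 L.
Addition/subtraction keeps the fewest decimal places: 5.32 → 2 decimal places, 0.4527 → 4 decimal places; limit is 2.
Rounded to 2 decimal places: 4.87 L.

4.87 L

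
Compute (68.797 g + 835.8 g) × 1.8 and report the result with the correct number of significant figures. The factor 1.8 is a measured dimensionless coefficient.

1.6 × 10^3 g

68.797 g + 835.8 g = 904.597 g; the sum is limited to 1 decimal place (4 s.f.).
Carrying full precision, 904.597 × 1.8 = 1628.2746 g; 1.8 has 2 s.f., so the result keeps min(4, 2) = 2 s.f.
Rounded to 2 significant figures: 1.6 × 10^3 g.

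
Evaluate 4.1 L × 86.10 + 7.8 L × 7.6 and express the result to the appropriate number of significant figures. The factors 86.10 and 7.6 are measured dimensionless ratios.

4.1 × 10^2 L

4.1 × 86.10 = 353.01 → 3.5 × 10^2 L (2 s.f., last digit at the 10^1 place).
7.8 × 7.6 = 59.28 → 59 L (2 s.f., last digit at the 10^0 place).
Sum: 412.29 L; keep the coarser place, 10^1.
Result: 4.1 × 10^2 L.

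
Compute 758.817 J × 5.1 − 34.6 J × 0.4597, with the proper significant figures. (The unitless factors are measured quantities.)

3.9 × 10³ J

758.817 × 5.1 = 3869.9667 → 3.9 × 10³ J (2 s.f., last digit at the 10^2 place).
34.6 × 0.4597 = 15.90562 → 15.9 J (3 s.f., last digit at the 10^-1 place).
Difference: 3854.06108 J; keep the coarser place, 10^2.
Result: 3.9 × 10³ J.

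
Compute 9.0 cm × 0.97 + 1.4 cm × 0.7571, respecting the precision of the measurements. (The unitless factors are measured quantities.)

9.8 cm

9.0 × 0.97 = 8.73 → 8.7 cm (2 s.f., last digit at the 10^-1 place).
1.4 × 0.7571 = 1.05994 → 1.1 cm (2 s.f., last digit at the 10^-1 place).
Sum: 9.78994 cm; keep the coarser place, 10^-1.
Result: 9.8 cm.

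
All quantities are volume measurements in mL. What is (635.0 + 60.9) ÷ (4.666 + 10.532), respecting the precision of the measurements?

635.0 + 60.9 = 695.9, limited to 1 d.p. → 4 s.f.; 4.666 + 10.532 = 15.198, limited to 3 d.p. → 5 s.f.
Carrying full precision, 695.9 ÷ 15.198 = 45.7889195947…; keep min(4, 5) = 4 s.f.
Rounded to 4 significant figures: 45.79.

45.79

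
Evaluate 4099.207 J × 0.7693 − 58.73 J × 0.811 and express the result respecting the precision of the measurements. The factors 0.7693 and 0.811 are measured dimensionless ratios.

3106 J

4099.207 × 0.7693 = 3153.5199451 → 3154 J (4 s.f., last digit at the 10^0 place).
58.73 × 0.811 = 47.63003 → 47.6 J (3 s.f., last digit at the 10^-1 place).
Difference: 3105.8899151 J; keep the coarser place, 10^0.
Result: 3106 J.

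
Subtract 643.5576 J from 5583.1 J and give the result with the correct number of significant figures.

5583.1 J − 643.5576 J = 4939.5424 J.
Addition/subtraction keeps the fewest decimal places: 5583.1 → 1 decimal place, 643.5576 → 4 decimal places; limit is 1.
Rounded to 1 decimal place: 4939.5 J.

4939.5 J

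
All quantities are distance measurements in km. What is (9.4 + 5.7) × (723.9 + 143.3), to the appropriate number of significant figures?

1.31 × 10⁴ km²

9.4 + 5.7 = 15.1, limited to 1 d.p. → 3 s.f.; 723.9 + 143.3 = 867.2, limited to 1 d.p. → 4 s.f.
Carrying full precision, 15.1 × 867.2 = 13094.72; keep min(3, 4) = 3 s.f.
Rounded to 3 significant figures: 1.31 × 10⁴ km².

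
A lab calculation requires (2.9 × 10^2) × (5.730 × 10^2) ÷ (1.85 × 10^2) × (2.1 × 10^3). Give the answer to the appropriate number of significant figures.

1.9 × 10^6

(2.9 × 10^2) × (5.730 × 10^2) ÷ (1.85 × 10^2) × (2.1 × 10^3) = 1886254.05405…
Multiplication/division keeps the fewest significant figures: 2.9 × 10^2 → 2 s.f., 5.730 × 10^2 → 4 s.f., 1.85 × 10^2 → 3 s.f., 2.1 × 10^3 → 2 s.f.; limit is 2.
Rounded to 2 significant figures: 1.9 × 10^6.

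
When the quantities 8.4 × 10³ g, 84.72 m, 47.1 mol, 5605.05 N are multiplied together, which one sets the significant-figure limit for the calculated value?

8.4 × 10³ g

8.4 × 10³ g → 2 s.f.; 84.72 m → 4 s.f.; 47.1 mol → 3 s.f.; 5605.05 N → 6 s.f.
The fewest is 2 significant figures, from 8.4 × 10³ g.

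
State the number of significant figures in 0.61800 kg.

0.61800: leading zeros are not significant; trailing zeros after a decimal point are significant.

5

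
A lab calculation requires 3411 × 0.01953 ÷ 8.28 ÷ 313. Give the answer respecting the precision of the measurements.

3411 × 0.01953 ÷ 8.28 ÷ 313 = 0.0257045075705…
Multiplication/division keeps the fewest significant figures: 3411 → 4 s.f., 0.01953 → 4 s.f., 8.28 → 3 s.f., 313 → 3 s.f.; limit is 3.
Rounded to 3 significant figures: 0.0257.

0.0257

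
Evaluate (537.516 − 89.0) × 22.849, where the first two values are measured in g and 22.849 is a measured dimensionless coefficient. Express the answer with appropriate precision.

537.516 g − 89.0 g = 448.516 g; the difference is limited to 1 decimal place (4 s.f.).
Carrying full precision, 448.516 × 22.849 = 10248.142084 g; 22.849 has 5 s.f., so the result keeps min(4, 5) = 4 s.f.
Rounded to 4 significant figures: 1.025 × 10⁴ g.

1.025 × 10⁴ g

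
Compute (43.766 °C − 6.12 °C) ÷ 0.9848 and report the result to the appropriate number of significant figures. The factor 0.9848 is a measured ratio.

43.766 °C − 6.12 °C = 37.646 °C; the difference is limited to 2 decimal places (4 s.f.).
Carrying full precision, 37.646 ÷ 0.9848 = 38.2270511779… °C; 0.9848 has 4 s.f., so the result keeps min(4, 4) = 4 s.f.
Rounded to 4 significant figures: 38.23 °C.

38.23 °C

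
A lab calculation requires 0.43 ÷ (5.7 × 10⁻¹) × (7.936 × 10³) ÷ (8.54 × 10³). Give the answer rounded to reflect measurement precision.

0.70

0.43 ÷ (5.7 × 10⁻¹) × (7.936 × 10³) ÷ (8.54 × 10³) = 0.701031266691…
Multiplication/division keeps the fewest significant figures: 0.43 → 2 s.f., 5.7 × 10⁻¹ → 2 s.f., 7.936 × 10³ → 4 s.f., 8.54 × 10³ → 3 s.f.; limit is 2.
Rounded to 2 significant figures: 0.70.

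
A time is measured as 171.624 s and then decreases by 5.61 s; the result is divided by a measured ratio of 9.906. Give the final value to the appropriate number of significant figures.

171.624 s − 5.61 s = 166.014 s; the difference is limited to 2 decimal places (5 s.f.).
Carrying full precision, 166.014 ÷ 9.906 = 16.7589339794… s; 9.906 has 4 s.f., so the result keeps min(5, 4) = 4 s.f.
Rounded to 4 significant figures: 16.76 s.

16.76 s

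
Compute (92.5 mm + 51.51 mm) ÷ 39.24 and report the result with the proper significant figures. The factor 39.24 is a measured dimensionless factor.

3.670 mm

92.5 mm + 51.51 mm = 144.01 mm; the sum is limited to 1 decimal place (4 s.f.).
Carrying full precision, 144.01 ÷ 39.24 = 3.66997961264… mm; 39.24 has 4 s.f., so the result keeps min(4, 4) = 4 s.f.
Rounded to 4 significant figures: 3.670 mm.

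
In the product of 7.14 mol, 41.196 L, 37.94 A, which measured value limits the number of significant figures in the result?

7.14 mol

7.14 mol → 3 s.f.; 41.196 L → 5 s.f.; 37.94 A → 4 s.f.
The fewest is 3 significant figures, from 7.14 mol.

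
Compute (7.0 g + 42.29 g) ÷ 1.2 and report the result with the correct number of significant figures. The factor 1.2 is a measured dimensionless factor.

41 g

7.0 g + 42.29 g = 49.29 g; the sum is limited to 1 decimal place (3 s.f.).
Carrying full precision, 49.29 ÷ 1.2 = 41.075 g; 1.2 has 2 s.f., so the result keeps min(3, 2) = 2 s.f.
Rounded to 2 significant figures: 41 g.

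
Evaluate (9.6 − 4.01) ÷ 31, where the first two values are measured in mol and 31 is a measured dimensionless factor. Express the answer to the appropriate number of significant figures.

0.18 mol

9.6 mol − 4.01 mol = 5.59 mol; the difference is limited to 1 decimal place (2 s.f.).
Carrying full precision, 5.59 ÷ 31 = 0.180322580645… mol; 31 has 2 s.f., so the result keeps min(2, 2) = 2 s.f.
Rounded to 2 significant figures: 0.18 mol.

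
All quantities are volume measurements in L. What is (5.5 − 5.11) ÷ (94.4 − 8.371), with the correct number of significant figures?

0.005

5.5 − 5.11 = 0.39, limited to 1 d.p. → 1 s.f.; 94.4 − 8.371 = 86.029, limited to 1 d.p. → 3 s.f.
Carrying full precision, 0.39 ÷ 86.029 = 0.00453335503144…; keep min(1, 3) = 1 s.f.
Rounded to 1 significant figure: 0.005.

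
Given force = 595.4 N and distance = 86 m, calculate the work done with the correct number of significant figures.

work done = 595.4 N × 86 m = 51204.4 J.
595.4 has 4 significant figures; 86 has 2.
Division/multiplication keeps the fewest: 2 significant figures.
Rounded: 5.1 × 10^4 J.

5.1 × 10^4 J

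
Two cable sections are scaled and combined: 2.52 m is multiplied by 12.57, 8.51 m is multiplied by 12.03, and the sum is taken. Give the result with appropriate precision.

2.52 × 12.57 = 31.6764 → 31.7 m (3 s.f., last digit at the 10^-1 place).
8.51 × 12.03 = 102.3753 → 102 m (3 s.f., last digit at the 10^0 place).
Sum: 134.0517 m; keep the coarser place, 10^0.
Result: 134 m.

134 m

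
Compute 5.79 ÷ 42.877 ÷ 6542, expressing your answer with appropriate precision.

5.79 ÷ 42.877 ÷ 6542 = 0.0000206416130627…
Multiplication/division keeps the fewest significant figures: 5.79 → 3 s.f., 42.877 → 5 s.f., 6542 → 4 s.f.; limit is 3.
Rounded to 3 significant figures: 2.06 × 10⁻⁵.

2.06 × 10⁻⁵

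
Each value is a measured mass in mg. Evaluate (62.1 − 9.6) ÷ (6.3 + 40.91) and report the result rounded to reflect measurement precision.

62.1 − 9.6 = 52.5, limited to 1 d.p. → 3 s.f.; 6.3 + 40.91 = 47.21, limited to 1 d.p. → 3 s.f.
Carrying full precision, 52.5 ÷ 47.21 = 1.11205253124…; keep min(3, 3) = 3 s.f.
Rounded to 3 significant figures: 1.11.

1.11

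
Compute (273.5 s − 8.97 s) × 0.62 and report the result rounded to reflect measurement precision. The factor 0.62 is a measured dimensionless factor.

1.6 × 10^2 s

273.5 s − 8.97 s = 264.53 s; the difference is limited to 1 decimal place (4 s.f.).
Carrying full precision, 264.53 × 0.62 = 164.0086 s; 0.62 has 2 s.f., so the result keeps min(4, 2) = 2 s.f.
Rounded to 2 significant figures: 1.6 × 10^2 s.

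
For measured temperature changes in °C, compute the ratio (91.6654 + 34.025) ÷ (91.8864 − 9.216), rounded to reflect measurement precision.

91.6654 + 34.025 = 125.6904, limited to 3 d.p. → 6 s.f.; 91.8864 − 9.216 = 82.6704, limited to 3 d.p. → 5 s.f.
Carrying full precision, 125.6904 ÷ 82.6704 = 1.52037972479…; keep min(6, 5) = 5 s.f.
Rounded to 5 significant figures: 1.5204.

1.5204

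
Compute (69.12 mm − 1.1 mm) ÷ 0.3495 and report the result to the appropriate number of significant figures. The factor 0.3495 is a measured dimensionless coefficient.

69.12 mm − 1.1 mm = 68.02 mm; the difference is limited to 1 decimal place (3 s.f.).
Carrying full precision, 68.02 ÷ 0.3495 = 194.620886981… mm; 0.3495 has 4 s.f., so the result keeps min(3, 4) = 3 s.f.
Rounded to 3 significant figures: 1.95 × 10^2 mm.

1.95 × 10^2 mm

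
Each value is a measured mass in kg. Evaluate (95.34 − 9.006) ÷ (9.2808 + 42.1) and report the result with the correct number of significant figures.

95.34 − 9.006 = 86.334, limited to 2 d.p. → 4 s.f.; 9.2808 + 42.1 = 51.3808, limited to 1 d.p. → 3 s.f.
Carrying full precision, 86.334 ÷ 51.3808 = 1.68027745773…; keep min(4, 3) = 3 s.f.
Rounded to 3 significant figures: 1.68.

1.68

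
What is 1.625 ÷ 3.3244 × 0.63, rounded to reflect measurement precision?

1.625 ÷ 3.3244 × 0.63 = 0.307950306822…
Multiplication/division keeps the fewest significant figures: 1.625 → 4 s.f., 3.3244 → 5 s.f., 0.63 → 2 s.f.; limit is 2.
Rounded to 2 significant figures: 0.31.

0.31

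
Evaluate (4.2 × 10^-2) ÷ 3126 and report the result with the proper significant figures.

1.3 × 10^-5

(4.2 × 10^-2) ÷ 3126 = 0.0000134357005758…
Multiplication/division keeps the fewest significant figures: 4.2 × 10^-2 → 2 s.f., 3126 → 4 s.f.; limit is 2.
Rounded to 2 significant figures: 1.3 × 10^-5.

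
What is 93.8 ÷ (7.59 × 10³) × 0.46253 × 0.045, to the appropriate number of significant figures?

2.6 × 10⁻⁴

93.8 ÷ (7.59 × 10³) × 0.46253 × 0.045 = 0.000257225181818…
Multiplication/division keeps the fewest significant figures: 93.8 → 3 s.f., 7.59 × 10³ → 3 s.f., 0.46253 → 5 s.f., 0.045 → 2 s.f.; limit is 2.
Rounded to 2 significant figures: 2.6 × 10⁻⁴.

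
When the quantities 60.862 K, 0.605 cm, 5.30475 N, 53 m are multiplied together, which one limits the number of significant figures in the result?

53 m

60.862 K → 5 s.f.; 0.605 cm → 3 s.f.; 5.30475 N → 6 s.f.; 53 m → 2 s.f.
The fewest is 2 significant figures, from 53 m.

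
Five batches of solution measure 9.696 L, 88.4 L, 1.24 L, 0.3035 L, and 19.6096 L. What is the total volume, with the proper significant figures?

119.2 L

9.696 L + 88.4 L + 1.24 L + 0.3035 L + 19.6096 L = 119.2491 L.
Addition/subtraction keeps the fewest decimal places: 9.696 → 3 decimal places, 88.4 → 1 decimal place, 1.24 → 2 decimal places, 0.3035 → 4 decimal places, 19.6096 → 4 decimal places; limit is 1.
Rounded to 1 decimal place: 119.2 L.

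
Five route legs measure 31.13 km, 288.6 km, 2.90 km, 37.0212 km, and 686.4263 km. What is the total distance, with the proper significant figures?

31.13 km + 288.6 km + 2.90 km + 37.0212 km + 686.4263 km = 1046.0775 km.
Addition/subtraction keeps the fewest decimal places: 31.13 → 2 decimal places, 288.6 → 1 decimal place, 2.90 → 2 decimal places, 37.0212 → 4 decimal places, 686.4263 → 4 decimal places; limit is 1.
Rounded to 1 decimal place: 1046.1 km.

1046.1 km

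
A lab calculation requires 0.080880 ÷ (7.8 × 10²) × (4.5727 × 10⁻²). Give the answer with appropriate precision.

4.7 × 10⁻⁶

0.080880 ÷ (7.8 × 10²) × (4.5727 × 10⁻²) = 0.00000474153815385…
Multiplication/division keeps the fewest significant figures: 0.080880 → 5 s.f., 7.8 × 10² → 2 s.f., 4.5727 × 10⁻² → 5 s.f.; limit is 2.
Rounded to 2 significant figures: 4.7 × 10⁻⁶.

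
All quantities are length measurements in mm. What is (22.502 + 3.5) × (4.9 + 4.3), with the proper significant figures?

2.4 × 10² mm²

22.502 + 3.5 = 26.002, limited to 1 d.p. → 3 s.f.; 4.9 + 4.3 = 9.2, limited to 1 d.p. → 2 s.f.
Carrying full precision, 26.002 × 9.2 = 239.2184; keep min(3, 2) = 2 s.f.
Rounded to 2 significant figures: 2.4 × 10² mm².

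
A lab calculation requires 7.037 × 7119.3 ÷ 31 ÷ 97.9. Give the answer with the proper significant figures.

17

7.037 × 7119.3 ÷ 31 ÷ 97.9 = 16.5074678243…
Multiplication/division keeps the fewest significant figures: 7.037 → 4 s.f., 7119.3 → 5 s.f., 31 → 2 s.f., 97.9 → 3 s.f.; limit is 2.
Rounded to 2 significant figures: 17.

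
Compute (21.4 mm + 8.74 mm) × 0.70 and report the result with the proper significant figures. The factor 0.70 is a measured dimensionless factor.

21.4 mm + 8.74 mm = 30.14 mm; the sum is limited to 1 decimal place (3 s.f.).
Carrying full precision, 30.14 × 0.70 = 21.098 mm; 0.70 has 2 s.f., so the result keeps min(3, 2) = 2 s.f.
Rounded to 2 significant figures: 21 mm.

21 mm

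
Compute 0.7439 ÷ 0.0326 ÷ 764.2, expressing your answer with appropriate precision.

2.99 × 10⁻²

0.7439 ÷ 0.0326 ÷ 764.2 = 0.0298600083812…
Multiplication/division keeps the fewest significant figures: 0.7439 → 4 s.f., 0.0326 → 3 s.f., 764.2 → 4 s.f.; limit is 3.
Rounded to 3 significant figures: 2.99 × 10⁻².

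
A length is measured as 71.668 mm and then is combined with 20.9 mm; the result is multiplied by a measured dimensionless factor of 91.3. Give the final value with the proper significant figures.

71.668 mm + 20.9 mm = 92.568 mm; the sum is limited to 1 decimal place (3 s.f.).
Carrying full precision, 92.568 × 91.3 = 8451.4584 mm; 91.3 has 3 s.f., so the result keeps min(3, 3) = 3 s.f.
Rounded to 3 significant figures: 8.45 × 10³ mm.

8.45 × 10³ mm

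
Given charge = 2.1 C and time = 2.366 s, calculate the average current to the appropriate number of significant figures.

average current = 2.1 C ÷ 2.366 s = 0.887573964497… A.
2.1 has 2 significant figures; 2.366 has 4.
Division/multiplication keeps the fewest: 2 significant figures.
Rounded: 0.89 A.

0.89 A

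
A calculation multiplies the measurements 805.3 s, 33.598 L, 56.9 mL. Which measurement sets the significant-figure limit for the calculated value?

56.9 mL

805.3 s → 4 s.f.; 33.598 L → 5 s.f.; 56.9 mL → 3 s.f.
The fewest is 3 significant figures, from 56.9 mL.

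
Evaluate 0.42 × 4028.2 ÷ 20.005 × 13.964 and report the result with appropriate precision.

1.2 × 10³

0.42 × 4028.2 ÷ 20.005 × 13.964 = 1180.95024324…
Multiplication/division keeps the fewest significant figures: 0.42 → 2 s.f., 4028.2 → 5 s.f., 20.005 → 5 s.f., 13.964 → 5 s.f.; limit is 2.
Rounded to 2 significant figures: 1.2 × 10³.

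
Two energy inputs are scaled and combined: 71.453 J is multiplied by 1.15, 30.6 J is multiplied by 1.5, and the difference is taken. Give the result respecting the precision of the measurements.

71.453 × 1.15 = 82.17095 → 82.2 J (3 s.f., last digit at the 10^-1 place).
30.6 × 1.5 = 45.9 → 46 J (2 s.f., last digit at the 10^0 place).
Difference: 36.27095 J; keep the coarser place, 10^0.
Result: 36 J.

36 J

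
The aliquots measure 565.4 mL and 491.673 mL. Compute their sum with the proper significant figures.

1057.1 mL

565.4 mL + 491.673 mL = 1057.073 mL.
Addition/subtraction keeps the fewest decimal places: 565.4 → 1 decimal place, 491.673 → 3 decimal places; limit is 1.
Rounded to 1 decimal place: 1057.1 mL.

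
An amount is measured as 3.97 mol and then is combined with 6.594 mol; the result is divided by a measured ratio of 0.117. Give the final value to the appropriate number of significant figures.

3.97 mol + 6.594 mol = 10.564 mol; the sum is limited to 2 decimal places (4 s.f.).
Carrying full precision, 10.564 ÷ 0.117 = 90.2905982906… mol; 0.117 has 3 s.f., so the result keeps min(4, 3) = 3 s.f.
Rounded to 3 significant figures: 90.3 mol.

90.3 mol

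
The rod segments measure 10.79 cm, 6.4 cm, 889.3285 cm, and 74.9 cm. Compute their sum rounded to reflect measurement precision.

10.79 cm + 6.4 cm + 889.3285 cm + 74.9 cm = 981.4185 cm.
Addition/subtraction keeps the fewest decimal places: 10.79 → 2 decimal places, 6.4 → 1 decimal place, 889.3285 → 4 decimal places, 74.9 → 1 decimal place; limit is 1.
Rounded to 1 decimal place: 981.4 cm.

981.4 cm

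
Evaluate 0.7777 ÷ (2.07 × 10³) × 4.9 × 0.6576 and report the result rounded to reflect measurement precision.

0.7777 ÷ (2.07 × 10³) × 4.9 × 0.6576 = 0.00121059712464…
Multiplication/division keeps the fewest significant figures: 0.7777 → 4 s.f., 2.07 × 10³ → 3 s.f., 4.9 → 2 s.f., 0.6576 → 4 s.f.; limit is 2.
Rounded to 2 significant figures: 0.0012.

0.0012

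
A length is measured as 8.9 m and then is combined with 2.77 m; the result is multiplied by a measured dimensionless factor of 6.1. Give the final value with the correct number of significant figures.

8.9 m + 2.77 m = 11.67 m; the sum is limited to 1 decimal place (3 s.f.).
Carrying full precision, 11.67 × 6.1 = 71.187 m; 6.1 has 2 s.f., so the result keeps min(3, 2) = 2 s.f.
Rounded to 2 significant figures: 71 m.

71 m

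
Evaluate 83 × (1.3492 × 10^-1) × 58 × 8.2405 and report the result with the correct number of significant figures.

83 × (1.3492 × 10^-1) × 58 × 8.2405 = 5352.24496364
Multiplication/division keeps the fewest significant figures: 83 → 2 s.f., 1.3492 × 10^-1 → 5 s.f., 58 → 2 s.f., 8.2405 → 5 s.f.; limit is 2.
Rounded to 2 significant figures: 5.4 × 10^3.

5.4 × 10^3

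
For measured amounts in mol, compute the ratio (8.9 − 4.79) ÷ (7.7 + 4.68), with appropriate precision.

8.9 − 4.79 = 4.11, limited to 1 d.p. → 2 s.f.; 7.7 + 4.68 = 12.38, limited to 1 d.p. → 3 s.f.
Carrying full precision, 4.11 ÷ 12.38 = 0.331987075929…; keep min(2, 3) = 2 s.f.
Rounded to 2 significant figures: 3.3 × 10⁻¹.

3.3 × 10⁻¹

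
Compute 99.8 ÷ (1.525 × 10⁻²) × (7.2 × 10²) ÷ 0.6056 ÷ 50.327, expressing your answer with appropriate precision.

99.8 ÷ (1.525 × 10⁻²) × (7.2 × 10²) ÷ 0.6056 ÷ 50.327 = 154598.859143…
Multiplication/division keeps the fewest significant figures: 99.8 → 3 s.f., 1.525 × 10⁻² → 4 s.f., 7.2 × 10² → 2 s.f., 0.6056 → 4 s.f., 50.327 → 5 s.f.; limit is 2.
Rounded to 2 significant figures: 1.5 × 10⁵.

1.5 × 10⁵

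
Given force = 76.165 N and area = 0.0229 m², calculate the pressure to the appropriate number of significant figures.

3.33 × 10³ Pa

pressure = 76.165 N ÷ 0.0229 m² = 3325.98253275… Pa.
76.165 has 5 significant figures; 0.0229 has 3.
Division/multiplication keeps the fewest: 3 significant figures.
Rounded: 3.33 × 10³ Pa.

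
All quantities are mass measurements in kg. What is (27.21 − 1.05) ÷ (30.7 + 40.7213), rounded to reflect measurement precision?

0.366

27.21 − 1.05 = 26.16, limited to 2 d.p. → 4 s.f.; 30.7 + 40.7213 = 71.4213, limited to 1 d.p. → 3 s.f.
Carrying full precision, 26.16 ÷ 71.4213 = 0.366277287028…; keep min(4, 3) = 3 s.f.
Rounded to 3 significant figures: 0.366.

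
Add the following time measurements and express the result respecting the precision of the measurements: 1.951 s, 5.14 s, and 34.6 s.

41.7 s

1.951 s + 5.14 s + 34.6 s = 41.691 s.
Addition/subtraction keeps the fewest decimal places: 1.951 → 3 decimal places, 5.14 → 2 decimal places, 34.6 → 1 decimal place; limit is 1.
Rounded to 1 decimal place: 41.7 s.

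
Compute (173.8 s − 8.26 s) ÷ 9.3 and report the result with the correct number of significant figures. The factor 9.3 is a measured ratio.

18 s

173.8 s − 8.26 s = 165.54 s; the difference is limited to 1 decimal place (4 s.f.).
Carrying full precision, 165.54 ÷ 9.3 = 17.8 s; 9.3 has 2 s.f., so the result keeps min(4, 2) = 2 s.f.
Rounded to 2 significant figures: 18 s.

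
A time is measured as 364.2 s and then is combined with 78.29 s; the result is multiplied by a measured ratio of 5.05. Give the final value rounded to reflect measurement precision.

364.2 s + 78.29 s = 442.49 s; the sum is limited to 1 decimal place (4 s.f.).
Carrying full precision, 442.49 × 5.05 = 2234.5745 s; 5.05 has 3 s.f., so the result keeps min(4, 3) = 3 s.f.
Rounded to 3 significant figures: 2.23 × 10^3 s.

2.23 × 10^3 s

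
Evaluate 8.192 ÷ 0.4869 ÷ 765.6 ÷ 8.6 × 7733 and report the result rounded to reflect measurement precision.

20.

8.192 ÷ 0.4869 ÷ 765.6 ÷ 8.6 × 7733 = 19.7604942627…
Multiplication/division keeps the fewest significant figures: 8.192 → 4 s.f., 0.4869 → 4 s.f., 765.6 → 4 s.f., 8.6 → 2 s.f., 7733 → 4 s.f.; limit is 2.
Rounded to 2 significant figures: 20.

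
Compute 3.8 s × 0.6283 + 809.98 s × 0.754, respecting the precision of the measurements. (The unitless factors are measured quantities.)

613 s

3.8 × 0.6283 = 2.38754 → 2.4 s (2 s.f., last digit at the 10^-1 place).
809.98 × 0.754 = 610.72492 → 6.11 × 10^2 s (3 s.f., last digit at the 10^0 place).
Sum: 613.11246 s; keep the coarser place, 10^0.
Result: 613 s.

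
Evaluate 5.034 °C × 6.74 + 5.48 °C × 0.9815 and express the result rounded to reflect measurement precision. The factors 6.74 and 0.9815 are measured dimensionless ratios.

39.3 °C

5.034 × 6.74 = 33.92916 → 33.9 °C (3 s.f., last digit at the 10^-1 place).
5.48 × 0.9815 = 5.37862 → 5.38 °C (3 s.f., last digit at the 10^-2 place).
Sum: 39.30778 °C; keep the coarser place, 10^-1.
Result: 39.3 °C.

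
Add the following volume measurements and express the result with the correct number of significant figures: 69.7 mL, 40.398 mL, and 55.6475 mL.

69.7 mL + 40.398 mL + 55.6475 mL = 165.7455 mL.
Addition/subtraction keeps the fewest decimal places: 69.7 → 1 decimal place, 40.398 → 3 decimal places, 55.6475 → 4 decimal places; limit is 1.
Rounded to 1 decimal place: 165.7 mL.

165.7 mL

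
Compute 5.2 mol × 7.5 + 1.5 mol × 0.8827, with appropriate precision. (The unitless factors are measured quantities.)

5.2 × 7.5 = 39 → 39 mol (2 s.f., last digit at the 10^0 place).
1.5 × 0.8827 = 1.32405 → 1.3 mol (2 s.f., last digit at the 10^-1 place).
Sum: 40.32405 mol; keep the coarser place, 10^0.
Result: 4.0 × 10^1 mol.

4.0 × 10^1 mol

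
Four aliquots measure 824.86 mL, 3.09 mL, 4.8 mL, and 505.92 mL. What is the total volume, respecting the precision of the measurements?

1338.7 mL

824.86 mL + 3.09 mL + 4.8 mL + 505.92 mL = 1338.67 mL.
Addition/subtraction keeps the fewest decimal places: 824.86 → 2 decimal places, 3.09 → 2 decimal places, 4.8 → 1 decimal place, 505.92 → 2 decimal places; limit is 1.
Rounded to 1 decimal place: 1338.7 mL.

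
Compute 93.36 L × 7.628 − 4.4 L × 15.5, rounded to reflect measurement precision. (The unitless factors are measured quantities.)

93.36 × 7.628 = 712.15008 → 712.2 L (4 s.f., last digit at the 10^-1 place).
4.4 × 15.5 = 68.2 → 68 L (2 s.f., last digit at the 10^0 place).
Difference: 643.95008 L; keep the coarser place, 10^0.
Result: 644 L.

644 L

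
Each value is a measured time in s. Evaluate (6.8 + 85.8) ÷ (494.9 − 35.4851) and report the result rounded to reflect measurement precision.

0.202

6.8 + 85.8 = 92.6, limited to 1 d.p. → 3 s.f.; 494.9 − 35.4851 = 459.4149, limited to 1 d.p. → 4 s.f.
Carrying full precision, 92.6 ÷ 459.4149 = 0.201560724304…; keep min(3, 4) = 3 s.f.
Rounded to 3 significant figures: 0.202.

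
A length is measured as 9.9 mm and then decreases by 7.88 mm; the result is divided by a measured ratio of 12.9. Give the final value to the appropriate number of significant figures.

1.6 × 10⁻¹ mm

9.9 mm − 7.88 mm = 2.02 mm; the difference is limited to 1 decimal place (2 s.f.).
Carrying full precision, 2.02 ÷ 12.9 = 0.156589147287… mm; 12.9 has 3 s.f., so the result keeps min(2, 3) = 2 s.f.
Rounded to 2 significant figures: 1.6 × 10⁻¹ mm.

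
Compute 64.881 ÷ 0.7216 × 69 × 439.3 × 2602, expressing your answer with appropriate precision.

64.881 ÷ 0.7216 × 69 × 439.3 × 2602 = 7.09150799173 × 10^9…
Multiplication/division keeps the fewest significant figures: 64.881 → 5 s.f., 0.7216 → 4 s.f., 69 → 2 s.f., 439.3 → 4 s.f., 2602 → 4 s.f.; limit is 2.
Rounded to 2 significant figures: 7.1 × 10^9.

7.1 × 10^9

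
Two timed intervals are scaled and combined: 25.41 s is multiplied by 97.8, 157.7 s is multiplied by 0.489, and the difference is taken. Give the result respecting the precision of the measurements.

25.41 × 97.8 = 2485.098 → 2.49 × 10^3 s (3 s.f., last digit at the 10^1 place).
157.7 × 0.489 = 77.1153 → 77.1 s (3 s.f., last digit at the 10^-1 place).
Difference: 2407.9827 s; keep the coarser place, 10^1.
Result: 2.41 × 10^3 s.

2.41 × 10^3 s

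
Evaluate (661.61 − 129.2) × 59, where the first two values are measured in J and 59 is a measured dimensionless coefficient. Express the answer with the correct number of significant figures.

661.61 J − 129.2 J = 532.41 J; the difference is limited to 1 decimal place (4 s.f.).
Carrying full precision, 532.41 × 59 = 31412.19 J; 59 has 2 s.f., so the result keeps min(4, 2) = 2 s.f.
Rounded to 2 significant figures: 3.1 × 10⁴ J.

3.1 × 10⁴ J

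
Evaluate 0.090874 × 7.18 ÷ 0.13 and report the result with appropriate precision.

5.0

0.090874 × 7.18 ÷ 0.13 = 5.01904092308…
Multiplication/division keeps the fewest significant figures: 0.090874 → 5 s.f., 7.18 → 3 s.f., 0.13 → 2 s.f.; limit is 2.
Rounded to 2 significant figures: 5.0.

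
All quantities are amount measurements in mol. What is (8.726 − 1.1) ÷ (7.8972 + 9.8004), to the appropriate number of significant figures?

8.726 − 1.1 = 7.626, limited to 1 d.p. → 2 s.f.; 7.8972 + 9.8004 = 17.6976, limited to 4 d.p. → 6 s.f.
Carrying full precision, 7.626 ÷ 17.6976 = 0.430905885544…; keep min(2, 6) = 2 s.f.
Rounded to 2 significant figures: 0.43.

0.43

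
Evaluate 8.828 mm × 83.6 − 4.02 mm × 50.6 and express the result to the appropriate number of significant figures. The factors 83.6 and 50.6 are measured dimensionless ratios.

535 mm

8.828 × 83.6 = 738.0208 → 738 mm (3 s.f., last digit at the 10^0 place).
4.02 × 50.6 = 203.412 → 203 mm (3 s.f., last digit at the 10^0 place).
Difference: 534.6088 mm; keep the coarser place, 10^0.
Result: 535 mm.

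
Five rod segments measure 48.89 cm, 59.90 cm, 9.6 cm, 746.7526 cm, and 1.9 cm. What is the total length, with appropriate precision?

48.89 cm + 59.90 cm + 9.6 cm + 746.7526 cm + 1.9 cm = 867.0426 cm.
Addition/subtraction keeps the fewest decimal places: 48.89 → 2 decimal places, 59.90 → 2 decimal places, 9.6 → 1 decimal place, 746.7526 → 4 decimal places, 1.9 → 1 decimal place; limit is 1.
Rounded to 1 decimal place: 867.0 cm.

867.0 cm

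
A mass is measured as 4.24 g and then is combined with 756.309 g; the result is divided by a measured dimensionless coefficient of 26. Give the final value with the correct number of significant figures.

29 g

4.24 g + 756.309 g = 760.549 g; the sum is limited to 2 decimal places (5 s.f.).
Carrying full precision, 760.549 ÷ 26 = 29.2518846154… g; 26 has 2 s.f., so the result keeps min(5, 2) = 2 s.f.
Rounded to 2 significant figures: 29 g.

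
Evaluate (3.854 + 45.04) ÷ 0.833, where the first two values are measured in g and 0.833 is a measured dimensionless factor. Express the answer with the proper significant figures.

3.854 g + 45.04 g = 48.894 g; the sum is limited to 2 decimal places (4 s.f.).
Carrying full precision, 48.894 ÷ 0.833 = 58.6962785114… g; 0.833 has 3 s.f., so the result keeps min(4, 3) = 3 s.f.
Rounded to 3 significant figures: 58.7 g.

58.7 g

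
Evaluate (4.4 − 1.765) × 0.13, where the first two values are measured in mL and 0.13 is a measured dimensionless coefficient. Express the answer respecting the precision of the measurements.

4.4 mL − 1.765 mL = 2.635 mL; the difference is limited to 1 decimal place (2 s.f.).
Carrying full precision, 2.635 × 0.13 = 0.34255 mL; 0.13 has 2 s.f., so the result keeps min(2, 2) = 2 s.f.
Rounded to 2 significant figures: 0.34 mL.

0.34 mL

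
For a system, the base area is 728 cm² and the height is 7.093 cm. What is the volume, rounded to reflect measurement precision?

volume = 728 cm² × 7.093 cm = 5163.704 cm³.
728 has 3 significant figures; 7.093 has 4.
Division/multiplication keeps the fewest: 3 significant figures.
Rounded: 5.16 × 10³ cm³.

5.16 × 10³ cm³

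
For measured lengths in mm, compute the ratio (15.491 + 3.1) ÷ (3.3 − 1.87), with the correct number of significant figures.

15.491 + 3.1 = 18.591, limited to 1 d.p. → 3 s.f.; 3.3 − 1.87 = 1.43, limited to 1 d.p. → 2 s.f.
Carrying full precision, 18.591 ÷ 1.43 = 13.0006993007…; keep min(3, 2) = 2 s.f.
Rounded to 2 significant figures: 13.

13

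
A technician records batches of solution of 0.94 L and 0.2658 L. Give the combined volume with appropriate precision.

1.21 L

0.94 L + 0.2658 L = 1.2058 L.
Addition/subtraction keeps the fewest decimal places: 0.94 → 2 decimal places, 0.2658 → 4 decimal places; limit is 2.
Rounded to 2 decimal places: 1.21 L.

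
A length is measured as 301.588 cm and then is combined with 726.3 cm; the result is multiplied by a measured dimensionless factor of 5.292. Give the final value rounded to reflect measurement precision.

301.588 cm + 726.3 cm = 1027.888 cm; the sum is limited to 1 decimal place (5 s.f.).
Carrying full precision, 1027.888 × 5.292 = 5439.583296 cm; 5.292 has 4 s.f., so the result keeps min(5, 4) = 4 s.f.
Rounded to 4 significant figures: 5.440 × 10^3 cm.

5.440 × 10^3 cm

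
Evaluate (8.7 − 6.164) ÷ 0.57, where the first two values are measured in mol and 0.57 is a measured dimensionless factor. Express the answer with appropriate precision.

4.4 mol

8.7 mol − 6.164 mol = 2.536 mol; the difference is limited to 1 decimal place (2 s.f.).
Carrying full precision, 2.536 ÷ 0.57 = 4.44912280702… mol; 0.57 has 2 s.f., so the result keeps min(2, 2) = 2 s.f.
Rounded to 2 significant figures: 4.4 mol.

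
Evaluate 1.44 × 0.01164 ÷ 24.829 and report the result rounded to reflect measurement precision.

1.44 × 0.01164 ÷ 24.829 = 0.000675081557856…
Multiplication/division keeps the fewest significant figures: 1.44 → 3 s.f., 0.01164 → 4 s.f., 24.829 → 5 s.f.; limit is 3.
Rounded to 3 significant figures: 6.75 × 10^-4.

6.75 × 10^-4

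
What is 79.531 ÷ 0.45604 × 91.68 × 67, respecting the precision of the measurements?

79.531 ÷ 0.45604 × 91.68 × 67 = 1071230.46084…
Multiplication/division keeps the fewest significant figures: 79.531 → 5 s.f., 0.45604 → 5 s.f., 91.68 → 4 s.f., 67 → 2 s.f.; limit is 2.
Rounded to 2 significant figures: 1.1 × 10⁶.

1.1 × 10⁶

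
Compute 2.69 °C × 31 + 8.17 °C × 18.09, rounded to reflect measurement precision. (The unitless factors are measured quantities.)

231 °C

2.69 × 31 = 83.39 → 83 °C (2 s.f., last digit at the 10^0 place).
8.17 × 18.09 = 147.7953 → 1.48 × 10^2 °C (3 s.f., last digit at the 10^0 place).
Sum: 231.1853 °C; keep the coarser place, 10^0.
Result: 231 °C.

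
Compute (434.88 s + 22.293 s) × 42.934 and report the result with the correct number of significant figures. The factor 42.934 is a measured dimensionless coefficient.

19628 s

434.88 s + 22.293 s = 457.173 s; the sum is limited to 2 decimal places (5 s.f.).
Carrying full precision, 457.173 × 42.934 = 19628.265582 s; 42.934 has 5 s.f., so the result keeps min(5, 5) = 5 s.f.
Rounded to 5 significant figures: 19628 s.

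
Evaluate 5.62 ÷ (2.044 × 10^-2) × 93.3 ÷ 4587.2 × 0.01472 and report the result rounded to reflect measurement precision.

5.62 ÷ (2.044 × 10^-2) × 93.3 ÷ 4587.2 × 0.01472 = 0.0823184533906…
Multiplication/division keeps the fewest significant figures: 5.62 → 3 s.f., 2.044 × 10^-2 → 4 s.f., 93.3 → 3 s.f., 4587.2 → 5 s.f., 0.01472 → 4 s.f.; limit is 3.
Rounded to 3 significant figures: 0.0823.

0.0823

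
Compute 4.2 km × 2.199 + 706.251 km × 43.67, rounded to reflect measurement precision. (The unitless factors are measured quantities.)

3.085 × 10⁴ km

4.2 × 2.199 = 9.2358 → 9.2 km (2 s.f., last digit at the 10^-1 place).
706.251 × 43.67 = 30841.98117 → 3.084 × 10⁴ km (4 s.f., last digit at the 10^1 place).
Sum: 30851.21697 km; keep the coarser place, 10^1.
Result: 3.085 × 10⁴ km.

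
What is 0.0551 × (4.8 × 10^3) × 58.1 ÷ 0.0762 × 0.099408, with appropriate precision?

2.0 × 10^4

0.0551 × (4.8 × 10^3) × 58.1 ÷ 0.0762 × 0.099408 = 20046.3511483…
Multiplication/division keeps the fewest significant figures: 0.0551 → 3 s.f., 4.8 × 10^3 → 2 s.f., 58.1 → 3 s.f., 0.0762 → 3 s.f., 0.099408 → 5 s.f.; limit is 2.
Rounded to 2 significant figures: 2.0 × 10^4.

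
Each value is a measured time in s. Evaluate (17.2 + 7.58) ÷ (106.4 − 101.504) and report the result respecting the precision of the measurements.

17.2 + 7.58 = 24.78, limited to 1 d.p. → 3 s.f.; 106.4 − 101.504 = 4.896, limited to 1 d.p. → 2 s.f.
Carrying full precision, 24.78 ÷ 4.896 = 5.0612745098…; keep min(3, 2) = 2 s.f.
Rounded to 2 significant figures: 5.1.

5.1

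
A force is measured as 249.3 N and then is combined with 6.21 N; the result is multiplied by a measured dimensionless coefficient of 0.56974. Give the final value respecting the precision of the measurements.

145.6 N

249.3 N + 6.21 N = 255.51 N; the sum is limited to 1 decimal place (4 s.f.).
Carrying full precision, 255.51 × 0.56974 = 145.5742674 N; 0.56974 has 5 s.f., so the result keeps min(4, 5) = 4 s.f.
Rounded to 4 significant figures: 145.6 N.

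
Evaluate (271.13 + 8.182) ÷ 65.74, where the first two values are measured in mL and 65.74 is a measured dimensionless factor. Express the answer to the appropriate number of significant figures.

4.249 mL

271.13 mL + 8.182 mL = 279.312 mL; the sum is limited to 2 decimal places (5 s.f.).
Carrying full precision, 279.312 ÷ 65.74 = 4.24873745056… mL; 65.74 has 4 s.f., so the result keeps min(5, 4) = 4 s.f.
Rounded to 4 significant figures: 4.249 mL.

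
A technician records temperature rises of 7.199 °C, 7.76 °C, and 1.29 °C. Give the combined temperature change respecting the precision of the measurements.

16.25 °C

7.199 °C + 7.76 °C + 1.29 °C = 16.249 °C.
Addition/subtraction keeps the fewest decimal places: 7.199 → 3 decimal places, 7.76 → 2 decimal places, 1.29 → 2 decimal places; limit is 2.
Rounded to 2 decimal places: 16.25 °C.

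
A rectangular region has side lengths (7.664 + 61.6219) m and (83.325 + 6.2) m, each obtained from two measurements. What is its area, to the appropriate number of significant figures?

6.20 × 10^3 m²

7.664 + 61.6219 = 69.2859, limited to 3 d.p. → 5 s.f.; 83.325 + 6.2 = 89.525, limited to 1 d.p. → 3 s.f.
Carrying full precision, 69.2859 × 89.525 = 6202.8201975; keep min(5, 3) = 3 s.f.
Rounded to 3 significant figures: 6.20 × 10^3 m².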